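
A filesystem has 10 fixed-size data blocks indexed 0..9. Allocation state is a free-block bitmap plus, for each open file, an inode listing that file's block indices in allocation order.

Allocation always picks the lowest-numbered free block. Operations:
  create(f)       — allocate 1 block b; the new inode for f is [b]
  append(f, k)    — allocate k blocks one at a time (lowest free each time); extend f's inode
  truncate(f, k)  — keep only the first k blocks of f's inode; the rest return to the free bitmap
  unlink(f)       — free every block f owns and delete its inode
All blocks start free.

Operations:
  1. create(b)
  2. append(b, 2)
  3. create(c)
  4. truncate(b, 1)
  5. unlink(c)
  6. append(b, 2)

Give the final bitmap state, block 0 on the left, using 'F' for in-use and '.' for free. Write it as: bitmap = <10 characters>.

bitmap = FFF.......

  1. create(b)  ⇒  F.........  {b→[0]}
  2. append(b, 2)  ⇒  FFF.......  {b→[0, 1, 2]}
  3. create(c)  ⇒  FFFF......  {b→[0, 1, 2]; c→[3]}
  4. truncate(b, 1)  ⇒  F..F......  {b→[0]; c→[3]}
  5. unlink(c)  ⇒  F.........  {b→[0]}
  6. append(b, 2)  ⇒  FFF.......  {b→[0, 1, 2]}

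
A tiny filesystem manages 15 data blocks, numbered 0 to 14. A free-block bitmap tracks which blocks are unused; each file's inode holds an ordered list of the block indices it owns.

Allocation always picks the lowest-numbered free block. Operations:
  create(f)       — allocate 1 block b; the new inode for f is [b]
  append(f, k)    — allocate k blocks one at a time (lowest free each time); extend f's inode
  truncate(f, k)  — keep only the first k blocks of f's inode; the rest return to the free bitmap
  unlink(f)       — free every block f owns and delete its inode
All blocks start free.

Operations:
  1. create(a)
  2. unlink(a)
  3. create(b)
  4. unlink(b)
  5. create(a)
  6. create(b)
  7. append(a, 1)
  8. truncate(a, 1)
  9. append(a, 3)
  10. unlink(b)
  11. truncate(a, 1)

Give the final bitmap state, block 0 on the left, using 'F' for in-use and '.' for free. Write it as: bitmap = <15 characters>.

bitmap = F..............

create(a): bitmap=F.............. | a=[0]
unlink(a): bitmap=............... | 
create(b): bitmap=F.............. | b=[0]
unlink(b): bitmap=............... | 
create(a): bitmap=F.............. | a=[0]
create(b): bitmap=FF............. | a=[0] b=[1]
append(a, 1): bitmap=FFF............ | a=[0, 2] b=[1]
truncate(a, 1): bitmap=FF............. | a=[0] b=[1]
append(a, 3): bitmap=FFFFF.......... | a=[0, 2, 3, 4] b=[1]
unlink(b): bitmap=F.FFF.......... | a=[0, 2, 3, 4]
truncate(a, 1): bitmap=F.............. | a=[0]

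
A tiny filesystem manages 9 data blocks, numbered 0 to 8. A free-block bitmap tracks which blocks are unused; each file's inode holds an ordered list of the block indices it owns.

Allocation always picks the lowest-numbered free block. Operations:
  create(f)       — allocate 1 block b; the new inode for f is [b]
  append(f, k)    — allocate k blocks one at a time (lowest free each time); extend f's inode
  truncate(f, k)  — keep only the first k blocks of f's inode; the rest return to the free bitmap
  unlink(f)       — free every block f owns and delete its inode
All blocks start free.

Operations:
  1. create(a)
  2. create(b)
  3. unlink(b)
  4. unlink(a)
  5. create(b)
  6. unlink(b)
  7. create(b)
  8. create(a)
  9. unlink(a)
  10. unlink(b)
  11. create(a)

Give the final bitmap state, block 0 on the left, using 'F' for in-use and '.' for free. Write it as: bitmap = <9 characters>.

bitmap = F........

after create(a) → a:[0]  free=[F........]
after create(b) → a:[0], b:[1]  free=[FF.......]
after unlink(b) → a:[0]  free=[F........]
after unlink(a) →   free=[.........]
after create(b) → b:[0]  free=[F........]
after unlink(b) →   free=[.........]
after create(b) → b:[0]  free=[F........]
after create(a) → a:[1], b:[0]  free=[FF.......]
after unlink(a) → b:[0]  free=[F........]
after unlink(b) →   free=[.........]
after create(a) → a:[0]  free=[F........]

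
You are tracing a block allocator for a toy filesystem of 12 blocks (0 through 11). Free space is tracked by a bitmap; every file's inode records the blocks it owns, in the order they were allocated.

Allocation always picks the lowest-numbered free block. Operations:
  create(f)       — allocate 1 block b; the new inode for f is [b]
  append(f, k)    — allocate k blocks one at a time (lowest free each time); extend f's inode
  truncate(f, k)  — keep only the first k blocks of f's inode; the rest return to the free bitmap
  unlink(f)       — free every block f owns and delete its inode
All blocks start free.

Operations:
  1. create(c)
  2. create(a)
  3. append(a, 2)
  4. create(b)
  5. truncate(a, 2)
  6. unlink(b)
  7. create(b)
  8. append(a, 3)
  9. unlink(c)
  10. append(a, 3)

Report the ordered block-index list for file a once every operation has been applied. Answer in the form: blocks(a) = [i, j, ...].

blocks(a) = [1, 2, 4, 5, 6, 0, 7, 8]

create(c): bitmap=F........... | c=[0]
create(a): bitmap=FF.......... | a=[1] c=[0]
append(a, 2): bitmap=FFFF........ | a=[1, 2, 3] c=[0]
create(b): bitmap=FFFFF....... | a=[1, 2, 3] b=[4] c=[0]
truncate(a, 2): bitmap=FFF.F....... | a=[1, 2] b=[4] c=[0]
unlink(b): bitmap=FFF......... | a=[1, 2] c=[0]
create(b): bitmap=FFFF........ | a=[1, 2] b=[3] c=[0]
append(a, 3): bitmap=FFFFFFF..... | a=[1, 2, 4, 5, 6] b=[3] c=[0]
unlink(c): bitmap=.FFFFFF..... | a=[1, 2, 4, 5, 6] b=[3]
append(a, 3): bitmap=FFFFFFFFF... | a=[1, 2, 4, 5, 6, 0, 7, 8] b=[3]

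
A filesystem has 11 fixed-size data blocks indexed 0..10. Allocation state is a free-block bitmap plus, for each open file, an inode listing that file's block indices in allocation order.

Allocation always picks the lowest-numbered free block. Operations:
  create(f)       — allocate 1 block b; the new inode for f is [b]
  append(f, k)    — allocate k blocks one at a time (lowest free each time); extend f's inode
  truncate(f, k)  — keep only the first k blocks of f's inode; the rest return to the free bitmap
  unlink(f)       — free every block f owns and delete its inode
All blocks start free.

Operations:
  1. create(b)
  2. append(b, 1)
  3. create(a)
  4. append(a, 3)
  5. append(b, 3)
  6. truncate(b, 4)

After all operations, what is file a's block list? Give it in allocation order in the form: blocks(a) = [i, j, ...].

[1] create(b) — b=0 (map F..........)
[2] append(b, 1) — b=0,1 (map FF.........)
[3] create(a) — a=2 b=0,1 (map FFF........)
[4] append(a, 3) — a=2,3,4,5 b=0,1 (map FFFFFF.....)
[5] append(b, 3) — a=2,3,4,5 b=0,1,6,7,8 (map FFFFFFFFF..)
[6] truncate(b, 4) — a=2,3,4,5 b=0,1,6,7 (map FFFFFFFF...)

blocks(a) = [2, 3, 4, 5]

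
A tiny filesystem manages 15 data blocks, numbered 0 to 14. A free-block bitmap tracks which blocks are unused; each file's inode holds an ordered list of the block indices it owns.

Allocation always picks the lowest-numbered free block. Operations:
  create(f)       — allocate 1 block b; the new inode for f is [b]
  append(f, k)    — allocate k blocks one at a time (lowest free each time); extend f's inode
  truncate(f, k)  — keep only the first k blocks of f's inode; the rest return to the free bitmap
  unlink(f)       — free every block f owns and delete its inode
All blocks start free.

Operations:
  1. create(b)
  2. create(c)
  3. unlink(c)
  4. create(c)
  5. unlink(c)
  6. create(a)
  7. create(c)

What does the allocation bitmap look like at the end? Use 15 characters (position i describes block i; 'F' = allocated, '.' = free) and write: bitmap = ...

create(b): bitmap=F.............. | b=[0]
create(c): bitmap=FF............. | b=[0] c=[1]
unlink(c): bitmap=F.............. | b=[0]
create(c): bitmap=FF............. | b=[0] c=[1]
unlink(c): bitmap=F.............. | b=[0]
create(a): bitmap=FF............. | a=[1] b=[0]
create(c): bitmap=FFF............ | a=[1] b=[0] c=[2]

bitmap = FFF............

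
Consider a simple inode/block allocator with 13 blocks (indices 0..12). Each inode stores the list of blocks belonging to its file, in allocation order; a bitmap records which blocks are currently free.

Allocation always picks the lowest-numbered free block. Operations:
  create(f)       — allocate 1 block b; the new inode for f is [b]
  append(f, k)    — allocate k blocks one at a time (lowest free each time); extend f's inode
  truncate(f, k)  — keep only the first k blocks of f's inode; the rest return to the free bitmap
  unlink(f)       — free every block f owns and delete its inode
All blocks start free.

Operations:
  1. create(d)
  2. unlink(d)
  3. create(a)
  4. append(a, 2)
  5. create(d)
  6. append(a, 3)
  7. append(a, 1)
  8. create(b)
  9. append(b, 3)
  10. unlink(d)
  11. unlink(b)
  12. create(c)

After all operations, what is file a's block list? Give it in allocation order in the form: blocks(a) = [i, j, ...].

blocks(a) = [0, 1, 2, 4, 5, 6, 7]

[1] create(d) — d=0 (map F............)
[2] unlink(d) —  (map .............)
[3] create(a) — a=0 (map F............)
[4] append(a, 2) — a=0,1,2 (map FFF..........)
[5] create(d) — a=0,1,2 d=3 (map FFFF.........)
[6] append(a, 3) — a=0,1,2,4,5,6 d=3 (map FFFFFFF......)
[7] append(a, 1) — a=0,1,2,4,5,6,7 d=3 (map FFFFFFFF.....)
[8] create(b) — a=0,1,2,4,5,6,7 b=8 d=3 (map FFFFFFFFF....)
[9] append(b, 3) — a=0,1,2,4,5,6,7 b=8,9,10,11 d=3 (map FFFFFFFFFFFF.)
[10] unlink(d) — a=0,1,2,4,5,6,7 b=8,9,10,11 (map FFF.FFFFFFFF.)
[11] unlink(b) — a=0,1,2,4,5,6,7 (map FFF.FFFF.....)
[12] create(c) — a=0,1,2,4,5,6,7 c=3 (map FFFFFFFF.....)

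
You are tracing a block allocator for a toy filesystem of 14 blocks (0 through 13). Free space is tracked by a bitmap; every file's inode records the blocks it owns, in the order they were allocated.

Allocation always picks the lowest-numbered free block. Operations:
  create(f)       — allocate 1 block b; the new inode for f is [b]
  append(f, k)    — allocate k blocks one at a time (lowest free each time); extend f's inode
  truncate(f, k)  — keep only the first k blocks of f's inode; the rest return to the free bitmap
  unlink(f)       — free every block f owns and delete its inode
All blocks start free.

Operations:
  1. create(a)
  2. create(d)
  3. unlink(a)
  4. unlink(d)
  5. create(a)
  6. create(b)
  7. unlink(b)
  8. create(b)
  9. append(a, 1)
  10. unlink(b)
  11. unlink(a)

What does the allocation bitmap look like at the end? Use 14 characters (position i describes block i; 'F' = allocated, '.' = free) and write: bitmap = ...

after create(a) → a:[0]  free=[F.............]
after create(d) → a:[0], d:[1]  free=[FF............]
after unlink(a) → d:[1]  free=[.F............]
after unlink(d) →   free=[..............]
after create(a) → a:[0]  free=[F.............]
after create(b) → a:[0], b:[1]  free=[FF............]
after unlink(b) → a:[0]  free=[F.............]
after create(b) → a:[0], b:[1]  free=[FF............]
after append(a, 1) → a:[0, 2], b:[1]  free=[FFF...........]
after unlink(b) → a:[0, 2]  free=[F.F...........]
after unlink(a) →   free=[..............]

bitmap = ..............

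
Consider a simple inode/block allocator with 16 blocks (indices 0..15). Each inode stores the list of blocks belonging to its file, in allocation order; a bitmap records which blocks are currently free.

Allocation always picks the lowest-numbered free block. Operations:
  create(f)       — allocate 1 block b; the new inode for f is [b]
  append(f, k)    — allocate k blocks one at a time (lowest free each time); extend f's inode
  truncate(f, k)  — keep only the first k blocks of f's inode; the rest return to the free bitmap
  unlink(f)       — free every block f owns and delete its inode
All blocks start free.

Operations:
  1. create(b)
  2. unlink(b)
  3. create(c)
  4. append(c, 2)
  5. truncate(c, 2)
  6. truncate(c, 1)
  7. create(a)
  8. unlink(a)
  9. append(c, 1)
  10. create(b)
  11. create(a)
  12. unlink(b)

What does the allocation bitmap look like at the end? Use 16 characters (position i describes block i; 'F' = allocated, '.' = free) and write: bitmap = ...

bitmap = FF.F............

[1] create(b) — b=0 (map F...............)
[2] unlink(b) —  (map ................)
[3] create(c) — c=0 (map F...............)
[4] append(c, 2) — c=0,1,2 (map FFF.............)
[5] truncate(c, 2) — c=0,1 (map FF..............)
[6] truncate(c, 1) — c=0 (map F...............)
[7] create(a) — a=1 c=0 (map FF..............)
[8] unlink(a) — c=0 (map F...............)
[9] append(c, 1) — c=0,1 (map FF..............)
[10] create(b) — b=2 c=0,1 (map FFF.............)
[11] create(a) — a=3 b=2 c=0,1 (map FFFF............)
[12] unlink(b) — a=3 c=0,1 (map FF.F............)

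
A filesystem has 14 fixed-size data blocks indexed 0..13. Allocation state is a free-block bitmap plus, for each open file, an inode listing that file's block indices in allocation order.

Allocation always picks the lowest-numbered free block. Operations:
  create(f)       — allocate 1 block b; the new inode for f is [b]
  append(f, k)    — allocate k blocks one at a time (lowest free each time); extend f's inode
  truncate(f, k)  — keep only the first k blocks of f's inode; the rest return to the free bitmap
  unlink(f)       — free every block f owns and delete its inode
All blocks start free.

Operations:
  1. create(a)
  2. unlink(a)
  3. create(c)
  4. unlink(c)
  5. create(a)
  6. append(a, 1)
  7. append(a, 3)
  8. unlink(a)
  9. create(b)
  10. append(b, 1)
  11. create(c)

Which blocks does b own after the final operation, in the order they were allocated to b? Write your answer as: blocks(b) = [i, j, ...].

[1] create(a) — a=0 (map F.............)
[2] unlink(a) —  (map ..............)
[3] create(c) — c=0 (map F.............)
[4] unlink(c) —  (map ..............)
[5] create(a) — a=0 (map F.............)
[6] append(a, 1) — a=0,1 (map FF............)
[7] append(a, 3) — a=0,1,2,3,4 (map FFFFF.........)
[8] unlink(a) —  (map ..............)
[9] create(b) — b=0 (map F.............)
[10] append(b, 1) — b=0,1 (map FF............)
[11] create(c) — b=0,1 c=2 (map FFF...........)

blocks(b) = [0, 1]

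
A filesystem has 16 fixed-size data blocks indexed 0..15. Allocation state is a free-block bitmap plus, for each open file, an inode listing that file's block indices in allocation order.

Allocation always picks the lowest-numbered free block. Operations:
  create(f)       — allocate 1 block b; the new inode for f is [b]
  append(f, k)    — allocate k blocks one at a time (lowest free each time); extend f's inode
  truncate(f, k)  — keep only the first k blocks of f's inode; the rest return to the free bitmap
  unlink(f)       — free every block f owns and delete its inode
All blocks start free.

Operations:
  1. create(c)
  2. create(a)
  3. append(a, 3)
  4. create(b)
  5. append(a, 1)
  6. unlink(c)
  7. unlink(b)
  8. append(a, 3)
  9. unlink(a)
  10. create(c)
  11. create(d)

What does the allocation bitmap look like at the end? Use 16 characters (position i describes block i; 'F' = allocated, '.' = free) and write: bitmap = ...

create(c): bitmap=F............... | c=[0]
create(a): bitmap=FF.............. | a=[1] c=[0]
append(a, 3): bitmap=FFFFF........... | a=[1, 2, 3, 4] c=[0]
create(b): bitmap=FFFFFF.......... | a=[1, 2, 3, 4] b=[5] c=[0]
append(a, 1): bitmap=FFFFFFF......... | a=[1, 2, 3, 4, 6] b=[5] c=[0]
unlink(c): bitmap=.FFFFFF......... | a=[1, 2, 3, 4, 6] b=[5]
unlink(b): bitmap=.FFFF.F......... | a=[1, 2, 3, 4, 6]
append(a, 3): bitmap=FFFFFFFF........ | a=[1, 2, 3, 4, 6, 0, 5, 7]
unlink(a): bitmap=................ | 
create(c): bitmap=F............... | c=[0]
create(d): bitmap=FF.............. | c=[0] d=[1]

bitmap = FF..............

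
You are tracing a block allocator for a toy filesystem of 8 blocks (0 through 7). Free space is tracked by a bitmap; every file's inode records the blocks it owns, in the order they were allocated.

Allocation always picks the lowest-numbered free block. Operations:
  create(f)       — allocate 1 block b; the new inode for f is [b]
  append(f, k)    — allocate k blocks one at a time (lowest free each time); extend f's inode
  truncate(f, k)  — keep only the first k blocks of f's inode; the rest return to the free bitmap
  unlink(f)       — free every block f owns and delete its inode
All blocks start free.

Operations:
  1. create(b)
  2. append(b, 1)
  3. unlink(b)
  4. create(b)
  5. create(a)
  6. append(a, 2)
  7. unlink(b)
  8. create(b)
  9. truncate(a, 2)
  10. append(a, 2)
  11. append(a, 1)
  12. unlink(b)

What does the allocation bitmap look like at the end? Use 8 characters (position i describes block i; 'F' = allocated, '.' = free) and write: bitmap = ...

after create(b) → b:[0]  free=[F.......]
after append(b, 1) → b:[0, 1]  free=[FF......]
after unlink(b) →   free=[........]
after create(b) → b:[0]  free=[F.......]
after create(a) → a:[1], b:[0]  free=[FF......]
after append(a, 2) → a:[1, 2, 3], b:[0]  free=[FFFF....]
after unlink(b) → a:[1, 2, 3]  free=[.FFF....]
after create(b) → a:[1, 2, 3], b:[0]  free=[FFFF....]
after truncate(a, 2) → a:[1, 2], b:[0]  free=[FFF.....]
after append(a, 2) → a:[1, 2, 3, 4], b:[0]  free=[FFFFF...]
after append(a, 1) → a:[1, 2, 3, 4, 5], b:[0]  free=[FFFFFF..]
after unlink(b) → a:[1, 2, 3, 4, 5]  free=[.FFFFF..]

bitmap = .FFFFF..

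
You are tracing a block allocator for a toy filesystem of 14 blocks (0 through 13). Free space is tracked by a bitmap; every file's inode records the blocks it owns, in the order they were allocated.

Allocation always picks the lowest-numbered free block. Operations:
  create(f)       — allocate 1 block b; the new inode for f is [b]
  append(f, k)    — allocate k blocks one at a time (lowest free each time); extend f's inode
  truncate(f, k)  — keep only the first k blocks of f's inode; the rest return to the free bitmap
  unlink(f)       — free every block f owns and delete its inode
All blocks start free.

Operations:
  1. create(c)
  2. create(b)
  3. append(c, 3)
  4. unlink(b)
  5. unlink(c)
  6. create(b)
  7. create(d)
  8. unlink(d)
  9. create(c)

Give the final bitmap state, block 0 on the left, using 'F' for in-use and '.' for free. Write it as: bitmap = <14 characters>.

bitmap = FF............

[1] create(c) — c=0 (map F.............)
[2] create(b) — b=1 c=0 (map FF............)
[3] append(c, 3) — b=1 c=0,2,3,4 (map FFFFF.........)
[4] unlink(b) — c=0,2,3,4 (map F.FFF.........)
[5] unlink(c) —  (map ..............)
[6] create(b) — b=0 (map F.............)
[7] create(d) — b=0 d=1 (map FF............)
[8] unlink(d) — b=0 (map F.............)
[9] create(c) — b=0 c=1 (map FF............)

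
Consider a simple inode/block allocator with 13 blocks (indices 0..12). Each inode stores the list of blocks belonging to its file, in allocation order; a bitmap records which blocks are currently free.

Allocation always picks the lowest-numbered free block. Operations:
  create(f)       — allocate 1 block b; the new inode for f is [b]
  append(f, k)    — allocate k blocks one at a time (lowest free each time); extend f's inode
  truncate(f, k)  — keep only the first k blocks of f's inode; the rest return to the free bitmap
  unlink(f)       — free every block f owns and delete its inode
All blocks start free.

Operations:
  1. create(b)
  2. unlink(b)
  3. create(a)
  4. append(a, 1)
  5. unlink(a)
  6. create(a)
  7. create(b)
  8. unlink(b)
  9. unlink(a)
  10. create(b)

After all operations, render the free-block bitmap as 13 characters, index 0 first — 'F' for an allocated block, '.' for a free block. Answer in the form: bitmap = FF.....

create(b): bitmap=F............ | b=[0]
unlink(b): bitmap=............. | 
create(a): bitmap=F............ | a=[0]
append(a, 1): bitmap=FF........... | a=[0, 1]
unlink(a): bitmap=............. | 
create(a): bitmap=F............ | a=[0]
create(b): bitmap=FF........... | a=[0] b=[1]
unlink(b): bitmap=F............ | a=[0]
unlink(a): bitmap=............. | 
create(b): bitmap=F............ | b=[0]

bitmap = F............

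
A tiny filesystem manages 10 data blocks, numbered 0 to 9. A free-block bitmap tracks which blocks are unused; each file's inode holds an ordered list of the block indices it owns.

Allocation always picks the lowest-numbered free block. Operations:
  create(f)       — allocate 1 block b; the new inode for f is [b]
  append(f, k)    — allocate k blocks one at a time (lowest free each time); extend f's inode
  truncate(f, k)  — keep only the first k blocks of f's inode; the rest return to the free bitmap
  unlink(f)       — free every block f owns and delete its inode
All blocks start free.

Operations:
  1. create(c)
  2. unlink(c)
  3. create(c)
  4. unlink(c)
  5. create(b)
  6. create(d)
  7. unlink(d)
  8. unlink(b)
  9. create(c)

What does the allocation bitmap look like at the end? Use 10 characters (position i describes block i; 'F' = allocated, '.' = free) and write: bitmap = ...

bitmap = F.........

after create(c) → c:[0]  free=[F.........]
after unlink(c) →   free=[..........]
after create(c) → c:[0]  free=[F.........]
after unlink(c) →   free=[..........]
after create(b) → b:[0]  free=[F.........]
after create(d) → b:[0], d:[1]  free=[FF........]
after unlink(d) → b:[0]  free=[F.........]
after unlink(b) →   free=[..........]
after create(c) → c:[0]  free=[F.........]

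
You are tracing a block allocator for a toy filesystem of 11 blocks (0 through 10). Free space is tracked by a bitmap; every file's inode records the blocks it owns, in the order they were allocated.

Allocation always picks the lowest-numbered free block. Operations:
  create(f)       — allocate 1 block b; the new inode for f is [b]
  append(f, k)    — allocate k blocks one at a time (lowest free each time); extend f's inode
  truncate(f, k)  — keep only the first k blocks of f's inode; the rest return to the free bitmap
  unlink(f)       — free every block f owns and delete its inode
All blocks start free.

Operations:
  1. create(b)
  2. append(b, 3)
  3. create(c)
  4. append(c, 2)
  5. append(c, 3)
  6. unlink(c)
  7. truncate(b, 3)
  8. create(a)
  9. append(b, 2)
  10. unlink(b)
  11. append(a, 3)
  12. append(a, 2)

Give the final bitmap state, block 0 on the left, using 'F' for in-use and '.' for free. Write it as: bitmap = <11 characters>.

bitmap = FFFFFF.....

after create(b) → b:[0]  free=[F..........]
after append(b, 3) → b:[0, 1, 2, 3]  free=[FFFF.......]
after create(c) → b:[0, 1, 2, 3], c:[4]  free=[FFFFF......]
after append(c, 2) → b:[0, 1, 2, 3], c:[4, 5, 6]  free=[FFFFFFF....]
after append(c, 3) → b:[0, 1, 2, 3], c:[4, 5, 6, 7, 8, 9]  free=[FFFFFFFFFF.]
after unlink(c) → b:[0, 1, 2, 3]  free=[FFFF.......]
after truncate(b, 3) → b:[0, 1, 2]  free=[FFF........]
after create(a) → a:[3], b:[0, 1, 2]  free=[FFFF.......]
after append(b, 2) → a:[3], b:[0, 1, 2, 4, 5]  free=[FFFFFF.....]
after unlink(b) → a:[3]  free=[...F.......]
after append(a, 3) → a:[3, 0, 1, 2]  free=[FFFF.......]
after append(a, 2) → a:[3, 0, 1, 2, 4, 5]  free=[FFFFFF.....]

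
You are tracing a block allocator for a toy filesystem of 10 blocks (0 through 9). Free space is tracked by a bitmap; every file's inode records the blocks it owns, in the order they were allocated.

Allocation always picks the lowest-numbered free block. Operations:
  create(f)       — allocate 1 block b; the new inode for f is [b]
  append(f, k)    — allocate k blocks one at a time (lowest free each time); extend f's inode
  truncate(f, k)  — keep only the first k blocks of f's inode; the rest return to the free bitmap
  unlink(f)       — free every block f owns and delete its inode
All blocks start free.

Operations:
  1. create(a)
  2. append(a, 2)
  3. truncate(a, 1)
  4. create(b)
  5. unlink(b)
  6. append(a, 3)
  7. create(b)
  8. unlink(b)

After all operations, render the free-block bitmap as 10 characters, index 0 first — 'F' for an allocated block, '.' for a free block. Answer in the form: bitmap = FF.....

bitmap = FFFF......

  1. create(a)  ⇒  F.........  {a→[0]}
  2. append(a, 2)  ⇒  FFF.......  {a→[0, 1, 2]}
  3. truncate(a, 1)  ⇒  F.........  {a→[0]}
  4. create(b)  ⇒  FF........  {a→[0]; b→[1]}
  5. unlink(b)  ⇒  F.........  {a→[0]}
  6. append(a, 3)  ⇒  FFFF......  {a→[0, 1, 2, 3]}
  7. create(b)  ⇒  FFFFF.....  {a→[0, 1, 2, 3]; b→[4]}
  8. unlink(b)  ⇒  FFFF......  {a→[0, 1, 2, 3]}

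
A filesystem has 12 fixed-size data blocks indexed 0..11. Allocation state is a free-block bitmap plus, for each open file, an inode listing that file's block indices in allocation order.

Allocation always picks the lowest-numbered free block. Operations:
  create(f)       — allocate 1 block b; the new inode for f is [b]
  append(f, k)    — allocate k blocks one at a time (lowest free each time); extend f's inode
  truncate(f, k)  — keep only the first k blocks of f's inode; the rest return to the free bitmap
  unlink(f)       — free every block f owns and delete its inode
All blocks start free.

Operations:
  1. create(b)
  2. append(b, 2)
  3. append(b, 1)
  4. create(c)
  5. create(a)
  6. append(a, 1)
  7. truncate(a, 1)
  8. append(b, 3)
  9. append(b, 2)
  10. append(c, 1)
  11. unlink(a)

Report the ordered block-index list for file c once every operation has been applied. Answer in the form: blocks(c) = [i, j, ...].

create(b): bitmap=F........... | b=[0]
append(b, 2): bitmap=FFF......... | b=[0, 1, 2]
append(b, 1): bitmap=FFFF........ | b=[0, 1, 2, 3]
create(c): bitmap=FFFFF....... | b=[0, 1, 2, 3] c=[4]
create(a): bitmap=FFFFFF...... | a=[5] b=[0, 1, 2, 3] c=[4]
append(a, 1): bitmap=FFFFFFF..... | a=[5, 6] b=[0, 1, 2, 3] c=[4]
truncate(a, 1): bitmap=FFFFFF...... | a=[5] b=[0, 1, 2, 3] c=[4]
append(b, 3): bitmap=FFFFFFFFF... | a=[5] b=[0, 1, 2, 3, 6, 7, 8] c=[4]
append(b, 2): bitmap=FFFFFFFFFFF. | a=[5] b=[0, 1, 2, 3, 6, 7, 8, 9, 10] c=[4]
append(c, 1): bitmap=FFFFFFFFFFFF | a=[5] b=[0, 1, 2, 3, 6, 7, 8, 9, 10] c=[4, 11]
unlink(a): bitmap=FFFFF.FFFFFF | b=[0, 1, 2, 3, 6, 7, 8, 9, 10] c=[4, 11]

blocks(c) = [4, 11]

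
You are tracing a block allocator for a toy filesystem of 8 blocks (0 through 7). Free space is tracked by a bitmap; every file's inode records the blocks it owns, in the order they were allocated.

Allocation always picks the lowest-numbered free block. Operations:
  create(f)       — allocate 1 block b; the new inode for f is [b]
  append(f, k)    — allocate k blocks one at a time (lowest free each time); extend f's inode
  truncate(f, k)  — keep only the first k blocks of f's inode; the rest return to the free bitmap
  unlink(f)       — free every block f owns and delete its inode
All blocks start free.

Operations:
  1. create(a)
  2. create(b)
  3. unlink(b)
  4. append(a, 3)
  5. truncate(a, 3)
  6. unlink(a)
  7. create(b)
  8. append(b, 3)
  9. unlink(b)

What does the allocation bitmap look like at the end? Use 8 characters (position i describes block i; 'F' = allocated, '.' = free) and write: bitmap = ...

create(a): bitmap=F....... | a=[0]
create(b): bitmap=FF...... | a=[0] b=[1]
unlink(b): bitmap=F....... | a=[0]
append(a, 3): bitmap=FFFF.... | a=[0, 1, 2, 3]
truncate(a, 3): bitmap=FFF..... | a=[0, 1, 2]
unlink(a): bitmap=........ | 
create(b): bitmap=F....... | b=[0]
append(b, 3): bitmap=FFFF.... | b=[0, 1, 2, 3]
unlink(b): bitmap=........ | 

bitmap = ........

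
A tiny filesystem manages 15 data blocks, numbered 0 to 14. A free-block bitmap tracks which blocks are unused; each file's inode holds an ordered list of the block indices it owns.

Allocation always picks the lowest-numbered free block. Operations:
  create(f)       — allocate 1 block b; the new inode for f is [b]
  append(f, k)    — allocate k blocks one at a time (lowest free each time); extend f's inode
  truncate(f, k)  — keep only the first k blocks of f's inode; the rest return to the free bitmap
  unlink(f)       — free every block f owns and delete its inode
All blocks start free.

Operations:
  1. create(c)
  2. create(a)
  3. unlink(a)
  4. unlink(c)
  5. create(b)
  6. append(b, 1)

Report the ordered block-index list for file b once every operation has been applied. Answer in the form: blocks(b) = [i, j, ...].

blocks(b) = [0, 1]

[1] create(c) — c=0 (map F..............)
[2] create(a) — a=1 c=0 (map FF.............)
[3] unlink(a) — c=0 (map F..............)
[4] unlink(c) —  (map ...............)
[5] create(b) — b=0 (map F..............)
[6] append(b, 1) — b=0,1 (map FF.............)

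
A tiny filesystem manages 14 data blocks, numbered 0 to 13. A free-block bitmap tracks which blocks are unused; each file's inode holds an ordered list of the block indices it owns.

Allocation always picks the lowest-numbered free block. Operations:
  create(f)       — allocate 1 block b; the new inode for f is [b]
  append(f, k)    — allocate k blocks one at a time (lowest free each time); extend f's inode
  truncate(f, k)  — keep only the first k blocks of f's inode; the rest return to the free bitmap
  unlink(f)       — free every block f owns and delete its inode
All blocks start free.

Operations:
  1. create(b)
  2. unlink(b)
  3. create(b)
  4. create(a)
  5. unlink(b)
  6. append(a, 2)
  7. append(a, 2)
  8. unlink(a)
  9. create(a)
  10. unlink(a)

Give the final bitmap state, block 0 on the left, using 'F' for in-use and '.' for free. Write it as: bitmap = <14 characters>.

  1. create(b)  ⇒  F.............  {b→[0]}
  2. unlink(b)  ⇒  ..............  {}
  3. create(b)  ⇒  F.............  {b→[0]}
  4. create(a)  ⇒  FF............  {a→[1]; b→[0]}
  5. unlink(b)  ⇒  .F............  {a→[1]}
  6. append(a, 2)  ⇒  FFF...........  {a→[1, 0, 2]}
  7. append(a, 2)  ⇒  FFFFF.........  {a→[1, 0, 2, 3, 4]}
  8. unlink(a)  ⇒  ..............  {}
  9. create(a)  ⇒  F.............  {a→[0]}
  10. unlink(a)  ⇒  ..............  {}

bitmap = ..............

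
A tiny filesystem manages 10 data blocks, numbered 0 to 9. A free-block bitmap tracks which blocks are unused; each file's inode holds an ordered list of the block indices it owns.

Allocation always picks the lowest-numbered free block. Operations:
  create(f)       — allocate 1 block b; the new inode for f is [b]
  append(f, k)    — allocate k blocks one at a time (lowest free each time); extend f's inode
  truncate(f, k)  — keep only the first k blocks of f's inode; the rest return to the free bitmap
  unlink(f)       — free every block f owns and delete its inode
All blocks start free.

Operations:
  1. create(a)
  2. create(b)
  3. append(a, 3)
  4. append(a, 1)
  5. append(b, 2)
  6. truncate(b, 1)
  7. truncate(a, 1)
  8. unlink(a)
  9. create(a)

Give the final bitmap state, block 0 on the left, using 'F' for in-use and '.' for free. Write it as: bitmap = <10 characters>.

bitmap = FF........

after create(a) → a:[0]  free=[F.........]
after create(b) → a:[0], b:[1]  free=[FF........]
after append(a, 3) → a:[0, 2, 3, 4], b:[1]  free=[FFFFF.....]
after append(a, 1) → a:[0, 2, 3, 4, 5], b:[1]  free=[FFFFFF....]
after append(b, 2) → a:[0, 2, 3, 4, 5], b:[1, 6, 7]  free=[FFFFFFFF..]
after truncate(b, 1) → a:[0, 2, 3, 4, 5], b:[1]  free=[FFFFFF....]
after truncate(a, 1) → a:[0], b:[1]  free=[FF........]
after unlink(a) → b:[1]  free=[.F........]
after create(a) → a:[0], b:[1]  free=[FF........]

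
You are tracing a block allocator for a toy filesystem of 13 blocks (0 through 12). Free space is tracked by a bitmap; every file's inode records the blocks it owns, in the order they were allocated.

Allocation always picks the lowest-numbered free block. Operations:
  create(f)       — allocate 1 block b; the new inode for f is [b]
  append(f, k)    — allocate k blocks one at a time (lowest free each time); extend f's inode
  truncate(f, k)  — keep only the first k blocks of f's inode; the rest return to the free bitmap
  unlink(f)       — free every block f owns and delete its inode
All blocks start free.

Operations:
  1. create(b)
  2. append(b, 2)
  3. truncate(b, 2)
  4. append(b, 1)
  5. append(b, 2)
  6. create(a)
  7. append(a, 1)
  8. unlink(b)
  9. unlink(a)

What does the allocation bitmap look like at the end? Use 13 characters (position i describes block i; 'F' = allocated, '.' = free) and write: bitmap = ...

[1] create(b) — b=0 (map F............)
[2] append(b, 2) — b=0,1,2 (map FFF..........)
[3] truncate(b, 2) — b=0,1 (map FF...........)
[4] append(b, 1) — b=0,1,2 (map FFF..........)
[5] append(b, 2) — b=0,1,2,3,4 (map FFFFF........)
[6] create(a) — a=5 b=0,1,2,3,4 (map FFFFFF.......)
[7] append(a, 1) — a=5,6 b=0,1,2,3,4 (map FFFFFFF......)
[8] unlink(b) — a=5,6 (map .....FF......)
[9] unlink(a) —  (map .............)

bitmap = .............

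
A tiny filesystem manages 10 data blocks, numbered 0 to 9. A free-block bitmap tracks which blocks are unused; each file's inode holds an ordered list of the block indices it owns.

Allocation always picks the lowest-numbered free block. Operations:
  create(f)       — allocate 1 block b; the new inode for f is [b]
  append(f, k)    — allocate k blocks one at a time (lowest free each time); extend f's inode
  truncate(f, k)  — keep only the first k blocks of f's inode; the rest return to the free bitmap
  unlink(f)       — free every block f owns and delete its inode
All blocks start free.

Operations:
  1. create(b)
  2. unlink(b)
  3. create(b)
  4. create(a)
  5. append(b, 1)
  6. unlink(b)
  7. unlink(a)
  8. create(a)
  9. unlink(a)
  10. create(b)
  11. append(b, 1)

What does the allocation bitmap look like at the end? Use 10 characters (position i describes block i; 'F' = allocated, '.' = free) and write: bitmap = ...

after create(b) → b:[0]  free=[F.........]
after unlink(b) →   free=[..........]
after create(b) → b:[0]  free=[F.........]
after create(a) → a:[1], b:[0]  free=[FF........]
after append(b, 1) → a:[1], b:[0, 2]  free=[FFF.......]
after unlink(b) → a:[1]  free=[.F........]
after unlink(a) →   free=[..........]
after create(a) → a:[0]  free=[F.........]
after unlink(a) →   free=[..........]
after create(b) → b:[0]  free=[F.........]
after append(b, 1) → b:[0, 1]  free=[FF........]

bitmap = FF........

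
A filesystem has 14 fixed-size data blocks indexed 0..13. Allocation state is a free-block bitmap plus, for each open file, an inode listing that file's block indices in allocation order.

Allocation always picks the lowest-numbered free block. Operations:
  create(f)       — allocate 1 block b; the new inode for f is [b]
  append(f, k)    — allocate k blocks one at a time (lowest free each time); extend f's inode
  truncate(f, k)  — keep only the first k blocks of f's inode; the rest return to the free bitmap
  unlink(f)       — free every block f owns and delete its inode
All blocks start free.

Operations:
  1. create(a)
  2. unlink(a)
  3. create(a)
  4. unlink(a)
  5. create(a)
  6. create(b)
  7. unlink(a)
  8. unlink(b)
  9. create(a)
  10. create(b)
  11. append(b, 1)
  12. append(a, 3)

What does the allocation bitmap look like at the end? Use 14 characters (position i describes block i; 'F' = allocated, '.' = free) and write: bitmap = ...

[1] create(a) — a=0 (map F.............)
[2] unlink(a) —  (map ..............)
[3] create(a) — a=0 (map F.............)
[4] unlink(a) —  (map ..............)
[5] create(a) — a=0 (map F.............)
[6] create(b) — a=0 b=1 (map FF............)
[7] unlink(a) — b=1 (map .F............)
[8] unlink(b) —  (map ..............)
[9] create(a) — a=0 (map F.............)
[10] create(b) — a=0 b=1 (map FF............)
[11] append(b, 1) — a=0 b=1,2 (map FFF...........)
[12] append(a, 3) — a=0,3,4,5 b=1,2 (map FFFFFF........)

bitmap = FFFFFF........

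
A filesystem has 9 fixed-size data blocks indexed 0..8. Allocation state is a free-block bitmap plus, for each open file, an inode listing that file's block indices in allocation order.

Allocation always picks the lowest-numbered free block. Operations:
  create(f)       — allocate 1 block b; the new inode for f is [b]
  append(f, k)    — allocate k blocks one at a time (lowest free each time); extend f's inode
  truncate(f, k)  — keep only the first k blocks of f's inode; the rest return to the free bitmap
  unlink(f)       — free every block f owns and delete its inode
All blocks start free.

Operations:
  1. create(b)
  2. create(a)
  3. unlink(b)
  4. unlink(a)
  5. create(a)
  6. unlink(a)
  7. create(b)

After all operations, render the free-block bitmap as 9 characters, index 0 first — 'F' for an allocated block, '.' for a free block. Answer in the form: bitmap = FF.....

bitmap = F........

  1. create(b)  ⇒  F........  {b→[0]}
  2. create(a)  ⇒  FF.......  {a→[1]; b→[0]}
  3. unlink(b)  ⇒  .F.......  {a→[1]}
  4. unlink(a)  ⇒  .........  {}
  5. create(a)  ⇒  F........  {a→[0]}
  6. unlink(a)  ⇒  .........  {}
  7. create(b)  ⇒  F........  {b→[0]}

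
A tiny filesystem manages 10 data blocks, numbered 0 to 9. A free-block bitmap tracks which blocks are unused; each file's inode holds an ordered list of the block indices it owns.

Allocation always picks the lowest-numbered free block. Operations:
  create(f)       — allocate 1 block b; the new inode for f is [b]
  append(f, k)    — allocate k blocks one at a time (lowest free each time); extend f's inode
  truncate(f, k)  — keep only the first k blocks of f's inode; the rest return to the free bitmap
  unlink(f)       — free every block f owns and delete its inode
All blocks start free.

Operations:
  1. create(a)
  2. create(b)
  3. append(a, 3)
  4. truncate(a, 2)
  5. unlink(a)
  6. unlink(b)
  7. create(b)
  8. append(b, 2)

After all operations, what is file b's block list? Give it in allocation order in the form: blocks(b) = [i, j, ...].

[1] create(a) — a=0 (map F.........)
[2] create(b) — a=0 b=1 (map FF........)
[3] append(a, 3) — a=0,2,3,4 b=1 (map FFFFF.....)
[4] truncate(a, 2) — a=0,2 b=1 (map FFF.......)
[5] unlink(a) — b=1 (map .F........)
[6] unlink(b) —  (map ..........)
[7] create(b) — b=0 (map F.........)
[8] append(b, 2) — b=0,1,2 (map FFF.......)

blocks(b) = [0, 1, 2]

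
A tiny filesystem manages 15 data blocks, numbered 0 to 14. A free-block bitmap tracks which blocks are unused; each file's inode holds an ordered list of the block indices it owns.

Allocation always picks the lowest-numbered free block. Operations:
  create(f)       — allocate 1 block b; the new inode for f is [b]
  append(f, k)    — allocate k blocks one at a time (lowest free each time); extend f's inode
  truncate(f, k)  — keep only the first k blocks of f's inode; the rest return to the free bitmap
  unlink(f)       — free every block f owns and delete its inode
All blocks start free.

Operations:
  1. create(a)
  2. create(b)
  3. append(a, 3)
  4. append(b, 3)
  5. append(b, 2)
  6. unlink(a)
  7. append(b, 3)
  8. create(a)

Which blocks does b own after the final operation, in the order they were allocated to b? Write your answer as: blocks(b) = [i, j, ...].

create(a): bitmap=F.............. | a=[0]
create(b): bitmap=FF............. | a=[0] b=[1]
append(a, 3): bitmap=FFFFF.......... | a=[0, 2, 3, 4] b=[1]
append(b, 3): bitmap=FFFFFFFF....... | a=[0, 2, 3, 4] b=[1, 5, 6, 7]
append(b, 2): bitmap=FFFFFFFFFF..... | a=[0, 2, 3, 4] b=[1, 5, 6, 7, 8, 9]
unlink(a): bitmap=.F...FFFFF..... | b=[1, 5, 6, 7, 8, 9]
append(b, 3): bitmap=FFFF.FFFFF..... | b=[1, 5, 6, 7, 8, 9, 0, 2, 3]
create(a): bitmap=FFFFFFFFFF..... | a=[4] b=[1, 5, 6, 7, 8, 9, 0, 2, 3]

blocks(b) = [1, 5, 6, 7, 8, 9, 0, 2, 3]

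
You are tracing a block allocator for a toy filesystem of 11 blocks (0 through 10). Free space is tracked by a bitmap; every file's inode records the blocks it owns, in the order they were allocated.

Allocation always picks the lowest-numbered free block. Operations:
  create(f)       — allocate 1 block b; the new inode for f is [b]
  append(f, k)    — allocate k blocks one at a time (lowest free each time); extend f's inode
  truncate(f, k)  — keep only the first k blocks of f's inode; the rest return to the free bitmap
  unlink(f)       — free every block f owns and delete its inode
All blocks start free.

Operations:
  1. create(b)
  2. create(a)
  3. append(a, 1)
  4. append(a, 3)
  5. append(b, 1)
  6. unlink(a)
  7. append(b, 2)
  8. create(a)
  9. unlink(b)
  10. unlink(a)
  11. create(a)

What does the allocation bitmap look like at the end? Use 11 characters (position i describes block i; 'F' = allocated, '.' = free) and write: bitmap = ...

bitmap = F..........

create(b): bitmap=F.......... | b=[0]
create(a): bitmap=FF......... | a=[1] b=[0]
append(a, 1): bitmap=FFF........ | a=[1, 2] b=[0]
append(a, 3): bitmap=FFFFFF..... | a=[1, 2, 3, 4, 5] b=[0]
append(b, 1): bitmap=FFFFFFF.... | a=[1, 2, 3, 4, 5] b=[0, 6]
unlink(a): bitmap=F.....F.... | b=[0, 6]
append(b, 2): bitmap=FFF...F.... | b=[0, 6, 1, 2]
create(a): bitmap=FFFF..F.... | a=[3] b=[0, 6, 1, 2]
unlink(b): bitmap=...F....... | a=[3]
unlink(a): bitmap=........... | 
create(a): bitmap=F.......... | a=[0]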